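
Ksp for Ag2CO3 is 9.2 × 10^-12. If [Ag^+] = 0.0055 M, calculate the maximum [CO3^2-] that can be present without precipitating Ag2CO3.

Ag2CO3(s) ⇌ 2 Ag^+ + CO3^2-
Ksp = [Ag^+]^2[CO3^2-]
Precipitation begins when Q = Ksp. With [Ag^+] = 0.0055 M:
9.2 × 10^-12 = (0.0055)^2 × [CO3^2-]
[CO3^2-] = (9.2 × 10^-12 / 3.03 × 10^-5) = 3.0 × 10^-7 M

3.0 × 10^-7 M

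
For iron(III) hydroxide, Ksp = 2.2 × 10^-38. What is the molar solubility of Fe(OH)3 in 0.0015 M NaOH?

Fe(OH)3(s) <=> Fe^3+(aq) + 3 OH^-(aq)
Ksp = [Fe^3+][OH^-]^3
Let s = moles of Fe(OH)3 that dissolve per litre. [Fe^3+] = s, [OH^-] = 0.0015 + 3s ≈ 0.0015 (Ksp is small, so little additional dissolves).
Ksp ≈ s × (0.0015)^3
s = 6.5 × 10^-30 M
Check: 3s = 2.0 × 10^-29 ≪ 0.0015, so the approximation is valid.

6.5e-30 M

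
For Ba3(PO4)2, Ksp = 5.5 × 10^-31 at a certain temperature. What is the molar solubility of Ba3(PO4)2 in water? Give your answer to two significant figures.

s ≈ 3.5 x 10^-7 M

Ba3(PO4)2(s) <=> 3 Ba^2+ + 2 PO4^3-
Ksp = [Ba^2+]^3[PO4^3-]^2
For each mole of Ba3(PO4)2 that dissolves: [Ba^2+] = 3s, [PO4^3-] = 2s.
Ksp = (3s)^3(2s)^2 = 108s^5
Solving, s = (5.5 × 10^-31/108)^(1/5) = 3.5 x 10^-7 M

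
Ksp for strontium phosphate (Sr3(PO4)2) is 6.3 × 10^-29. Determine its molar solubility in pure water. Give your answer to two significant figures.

s ≈ 9.0 × 10^-7 M

Sr3(PO4)2(s) ⇌ 3 Sr^2+(aq) + 2 PO4^3-(aq)
Ksp = [Sr^2+]^3[PO4^3-]^2
With molar solubility s: [Sr^2+] = 3s, [PO4^3-] = 2s.
Substituting: Ksp = (3s)^3(2s)^2 = 108s^5
s^5 = 6.3 × 10^-29 / 108, so s = 9.0 × 10^-7 M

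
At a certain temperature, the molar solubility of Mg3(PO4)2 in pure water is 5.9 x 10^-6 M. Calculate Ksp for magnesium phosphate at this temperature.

Ksp = 7.7 x 10^-25

Mg3(PO4)2(s) ⇌ 3 Mg^2+ + 2 PO4^3-
With molar solubility s: [Mg^2+] = 3s, [PO4^3-] = 2s.
Ksp = [Mg^2+]^3[PO4^3-]^2
Substituting: Ksp = (3s)^3(2s)^2 = 108s^5
Ksp = 108 × (5.9 × 10^-6)^5 = 7.7 × 10^-25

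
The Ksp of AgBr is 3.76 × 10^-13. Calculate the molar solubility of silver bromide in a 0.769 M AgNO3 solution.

AgBr(s) ⇌ Ag^+(aq) + Br^-(aq)
Ksp = [Ag^+][Br^-]
Let s be the molar solubility in this solution. [Ag^+] = 0.769 + s ≈ 0.769, [Br^-] = s (since Ag^+ from AgNO3 dominates).
Ksp ≈ 0.769 × s
s = 4.89 x 10^-13 M
Check: s = 4.9 x 10^-13 ≪ 0.769, so the approximation is valid.

s = 4.89 × 10^-13 M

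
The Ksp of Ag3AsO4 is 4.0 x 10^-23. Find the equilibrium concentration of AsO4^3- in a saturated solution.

1.1 x 10^-6 M

Ag3AsO4(s) ⇌ 3 Ag^+ + AsO4^3-
Ksp = [Ag^+]^3[AsO4^3-]
Let s = molar solubility. Then [Ag^+] = 3s and [AsO4^3-] = s.
Substituting: Ksp = (3s)^3s = 27s^4
Solving, s = (4.0 x 10^-23/27)^(1/4) = 1.10 x 10^-6 M
[AsO4^3-] = s = 1.1 × 10^-6 M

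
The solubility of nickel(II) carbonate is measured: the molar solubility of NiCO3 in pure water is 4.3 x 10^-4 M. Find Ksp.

NiCO3(s) ⇌ Ni^2+(aq) + CO3^2-(aq)
Let s = molar solubility. Then [Ni^2+] = s and [CO3^2-] = s.
Ksp = [Ni^2+][CO3^2-]
Ksp = (s)(s) = s^2
Ksp = (4.3 × 10^-4)^2 = 1.8 x 10^-7

1.8 × 10^-7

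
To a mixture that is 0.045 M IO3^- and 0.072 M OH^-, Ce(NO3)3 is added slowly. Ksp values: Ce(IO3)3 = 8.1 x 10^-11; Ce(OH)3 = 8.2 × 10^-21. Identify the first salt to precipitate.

Precipitation of each salt starts when its ion product equals its Ksp.
For Ce(IO3)3: 8.1 x 10^-11 = (0.045)^3 × [Ce^3+]  ⇒  [Ce^3+] = 8.9 × 10^-7 M.
For Ce(OH)3: 8.2 × 10^-21 = (0.072)^3 × [Ce^3+]  ⇒  [Ce^3+] = 2.2 × 10^-17 M.
The salt with the lower threshold [Ce^3+] precipitates first: Ce(OH)3.

Ce(OH)3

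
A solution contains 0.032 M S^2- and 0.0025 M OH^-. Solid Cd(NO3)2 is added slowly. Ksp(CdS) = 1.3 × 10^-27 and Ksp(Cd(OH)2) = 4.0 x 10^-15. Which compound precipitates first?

Each salt begins to precipitate when Q = Ksp, i.e. when [Cd^2+] reaches its threshold.
For CdS: 1.3 × 10^-27 = 0.032 × [Cd^2+]  ⇒  [Cd^2+] = 4.1 × 10^-26 M.
For Cd(OH)2: 4.0 x 10^-15 = (0.0025)^2 × [Cd^2+]  ⇒  [Cd^2+] = 6.4 × 10^-10 M.
The salt with the lower threshold [Cd^2+] precipitates first: CdS.

CdS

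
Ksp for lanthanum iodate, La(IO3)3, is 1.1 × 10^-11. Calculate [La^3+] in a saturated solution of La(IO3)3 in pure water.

8.0e-4 M

La(IO3)3(s) <=> La^3+(aq) + 3 IO3^-(aq)
Ksp = [La^3+][IO3^-]^3
For each mole of La(IO3)3 that dissolves: [La^3+] = s, [IO3^-] = 3s.
So Ksp = s × (3s)^3 = 27s^4
s = (1.1 × 10^-11 / 27)^(1/4) = 7.99 x 10^-4 M
[La^3+] = s = 8.0 x 10^-4 M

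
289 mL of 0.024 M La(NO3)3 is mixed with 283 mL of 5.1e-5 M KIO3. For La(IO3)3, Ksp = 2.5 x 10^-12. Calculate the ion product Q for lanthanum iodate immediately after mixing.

Q = 1.9 x 10^-16

Total volume = 289 + 283 = 572 mL.
[La^3+] = 2.4 × 10^-2 × (289/572) = 1.21 x 10^-2 M
[IO3^-] = 5.1 × 10^-5 × (283/572) = 2.52 x 10^-5 M
La(IO3)3(s) ⇌ La^3+(aq) + 3 IO3^-(aq), so Q = [La^3+][IO3^-]^3
Q = (1.21 × 10^-2)(2.52 × 10^-5)^3 = 1.9 × 10^-16
Q < Ksp, so no precipitate of La(IO3)3 forms.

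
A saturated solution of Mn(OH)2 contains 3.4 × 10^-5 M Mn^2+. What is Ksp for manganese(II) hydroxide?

Mn(OH)2(s) ⇌ Mn^2+ + 2 OH^-
Stoichiometry gives [OH^-] = (2/1)[Mn^2+] = 6.80 × 10^-5 M.
Ksp = [Mn^2+][OH^-]^2
Ksp = 3.4 × 10^-5 × (6.80 × 10^-5)^2 = 1.6 x 10^-13

Ksp ≈ 1.6e-13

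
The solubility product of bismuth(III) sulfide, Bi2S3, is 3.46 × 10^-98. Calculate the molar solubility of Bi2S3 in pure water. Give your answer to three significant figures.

1.26e-20 M

Bi2S3(s) ⇌ 2 Bi^3+(aq) + 3 S^2-(aq)
Ksp = [Bi^3+]^2[S^2-]^3
For each mole of Bi2S3 that dissolves: [Bi^3+] = 2s, [S^2-] = 3s.
So Ksp = (2s)^2 × (3s)^3 = 108s^5
s = (3.46 × 10^-98 / 108)^(1/5) = 1.26 × 10^-20 M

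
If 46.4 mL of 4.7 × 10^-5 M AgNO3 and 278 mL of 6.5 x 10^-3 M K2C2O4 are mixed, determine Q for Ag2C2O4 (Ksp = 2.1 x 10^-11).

Total volume = 46.4 + 278 = 324.4 mL.
[Ag^+] = 4.7 × 10^-5 × (46.4/324.4) = 6.72 × 10^-6 M
[C2O4^2-] = 6.5 × 10^-3 × (278/324.4) = 5.57 × 10^-3 M
Ag2C2O4(s) ⇌ 2 Ag^+ + C2O4^2-, so Q = [Ag^+]^2[C2O4^2-]
Q = (6.72 × 10^-6)^2(5.57 × 10^-3) = 2.5 × 10^-13
Q < Ksp, so no precipitate of Ag2C2O4 forms.

2.5e-13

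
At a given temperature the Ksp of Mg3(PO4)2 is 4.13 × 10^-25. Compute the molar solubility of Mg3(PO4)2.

Mg3(PO4)2(s) <=> 3 Mg^2+(aq) + 2 PO4^3-(aq)
Ksp = [Mg^2+]^3[PO4^3-]^2
If s mol/L of Mg3(PO4)2 dissolves, [Mg^2+] = 3s and [PO4^3-] = 2s.
Ksp = (3s)^3(2s)^2 = 108s^5
Solving, s = (4.13 × 10^-25/108)^(1/5) = 5.21 x 10^-6 M

s = 5.21 × 10^-6 M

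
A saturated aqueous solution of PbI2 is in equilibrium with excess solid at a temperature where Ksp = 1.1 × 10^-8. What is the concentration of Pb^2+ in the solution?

PbI2(s) ⇌ Pb^2+(aq) + 2 I^-(aq)
Ksp = [Pb^2+][I^-]^2
For each mole of PbI2 that dissolves: [Pb^2+] = s, [I^-] = 2s.
So Ksp = s × (2s)^2 = 4s^3
Solving, s = (1.1 × 10^-8/4)^(1/3) = 1.40 x 10^-3 M
[Pb^2+] = s = 1.4 × 10^-3 M

1.4 × 10^-3 M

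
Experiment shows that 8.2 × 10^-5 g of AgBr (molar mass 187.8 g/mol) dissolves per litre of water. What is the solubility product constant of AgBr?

Molar solubility s = (8.2 × 10^-5 g/L) / (187.8 g/mol) = 4.37 × 10^-7 M.
AgBr(s) <=> Ag^+ + Br^-
For each mole of AgBr that dissolves: [Ag^+] = s, [Br^-] = s.
Ksp = [Ag^+][Br^-]
Ksp = s^2
With s = 4.37 × 10^-7: Ksp = 1.9 × 10^-13

Ksp ≈ 1.9e-13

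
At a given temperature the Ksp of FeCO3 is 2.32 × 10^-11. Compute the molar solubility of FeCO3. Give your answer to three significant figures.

FeCO3(s) <=> Fe^2+(aq) + CO3^2-(aq)
Ksp = [Fe^2+][CO3^2-]
For each mole of FeCO3 that dissolves: [Fe^2+] = s, [CO3^2-] = s.
Ksp = (s)(s) = s^2
s = (2.32 × 10^-11)^(1/2) = 4.82 × 10^-6 M

4.82 × 10^-6 M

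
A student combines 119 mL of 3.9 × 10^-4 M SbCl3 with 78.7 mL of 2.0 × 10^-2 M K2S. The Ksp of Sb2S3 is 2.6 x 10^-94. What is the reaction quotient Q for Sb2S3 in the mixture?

Total volume = 119 + 78.7 = 197.7 mL.
[Sb^3+] = 3.9 × 10^-4 × (119/197.7) = 2.35 × 10^-4 M
[S^2-] = 2.0 × 10^-2 × (78.7/197.7) = 7.96 × 10^-3 M
Sb2S3(s) ⇌ 2 Sb^3+(aq) + 3 S^2-(aq), so Q = [Sb^3+]^2[S^2-]^3
Q = (2.35 x 10^-4)^2(7.96 x 10^-3)^3 = 2.8 × 10^-14
Q > Ksp, so Sb2S3 will precipitate.

Q ≈ 2.8e-14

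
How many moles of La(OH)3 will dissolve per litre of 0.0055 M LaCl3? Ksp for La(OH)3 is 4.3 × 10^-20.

s = 6.6e-7 M

La(OH)3(s) <=> La^3+(aq) + 3 OH^-(aq)
Ksp = [La^3+][OH^-]^3
Let s = moles of La(OH)3 that dissolve per litre. [La^3+] = 0.0055 + s ≈ 0.0055, [OH^-] = 3s (common-ion effect: La^3+ is already 0.0055 M).
Ksp ≈ 0.0055 × (3s)^3
s = 6.6 × 10^-7 M
Check: s = 6.6 × 10^-7 ≪ 0.0055, so the approximation is valid.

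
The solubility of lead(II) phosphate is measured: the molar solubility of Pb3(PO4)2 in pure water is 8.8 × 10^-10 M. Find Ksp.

Ksp = 5.7 × 10^-44

Pb3(PO4)2(s) ⇌ 3 Pb^2+(aq) + 2 PO4^3-(aq)
Let s = molar solubility. Then [Pb^2+] = 3s and [PO4^3-] = 2s.
Ksp = [Pb^2+]^3[PO4^3-]^2
Ksp = (3s)^3(2s)^2 = 108s^5
With s = 8.8 x 10^-10: Ksp = 5.7 x 10^-44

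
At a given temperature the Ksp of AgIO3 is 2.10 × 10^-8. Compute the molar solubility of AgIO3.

s ≈ 1.45e-4 M

AgIO3(s) ⇌ Ag^+ + IO3^-
Ksp = [Ag^+][IO3^-]
With molar solubility s: [Ag^+] = s, [IO3^-] = s.
Ksp = s^2
s = √(2.10 × 10^-8) = 1.45 x 10^-4 M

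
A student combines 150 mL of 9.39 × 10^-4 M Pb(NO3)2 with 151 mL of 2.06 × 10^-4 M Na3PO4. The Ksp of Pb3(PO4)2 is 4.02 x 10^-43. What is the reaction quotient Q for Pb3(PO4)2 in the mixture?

Total volume = 150 + 151 = 301 mL.
[Pb^2+] = 9.39 x 10^-4 × (150/301) = 4.679 × 10^-4 M
[PO4^3-] = 2.06 × 10^-4 × (151/301) = 1.033 × 10^-4 M
Pb3(PO4)2(s) ⇌ 3 Pb^2+ + 2 PO4^3-, so Q = [Pb^2+]^3[PO4^3-]^2
Q = (4.679 × 10^-4)^3(1.033 × 10^-4)^2 = 1.09 x 10^-18
Q > Ksp, so Pb3(PO4)2 will precipitate.

Q ≈ 1.09 × 10^-18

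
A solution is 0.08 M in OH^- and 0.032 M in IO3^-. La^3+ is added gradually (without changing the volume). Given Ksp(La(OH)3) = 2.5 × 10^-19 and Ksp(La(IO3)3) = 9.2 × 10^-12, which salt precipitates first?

La(OH)3

Each salt begins to precipitate when Q = Ksp, i.e. when [La^3+] reaches its threshold.
For La(OH)3: 2.5 × 10^-19 = (0.08)^3 × [La^3+]  ⇒  [La^3+] = 4.9 × 10^-16 M.
For La(IO3)3: 9.2 × 10^-12 = (0.032)^3 × [La^3+]  ⇒  [La^3+] = 2.8 × 10^-7 M.
The salt with the lower threshold [La^3+] precipitates first: La(OH)3.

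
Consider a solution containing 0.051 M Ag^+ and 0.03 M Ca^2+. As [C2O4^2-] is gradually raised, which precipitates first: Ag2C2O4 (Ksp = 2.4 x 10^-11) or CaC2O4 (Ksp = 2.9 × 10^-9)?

Each salt begins to precipitate when Q = Ksp, i.e. when [C2O4^2-] reaches its threshold.
For Ag2C2O4: 2.4 x 10^-11 = (0.051)^2 × [C2O4^2-]  ⇒  [C2O4^2-] = 9.2 × 10^-9 M.
For CaC2O4: 2.9 × 10^-9 = 0.03 × [C2O4^2-]  ⇒  [C2O4^2-] = 9.7 × 10^-8 M.
The salt with the lower threshold [C2O4^2-] precipitates first: Ag2C2O4.

Ag2C2O4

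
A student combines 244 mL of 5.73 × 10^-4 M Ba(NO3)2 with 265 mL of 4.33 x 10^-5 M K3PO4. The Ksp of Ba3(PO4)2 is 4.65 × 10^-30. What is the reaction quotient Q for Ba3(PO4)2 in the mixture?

Total volume = 244 + 265 = 509 mL.
[Ba^2+] = 5.73 × 10^-4 × (244/509) = 2.747 x 10^-4 M
[PO4^3-] = 4.33 × 10^-5 × (265/509) = 2.254 x 10^-5 M
Ba3(PO4)2(s) <=> 3 Ba^2+(aq) + 2 PO4^3-(aq), so Q = [Ba^2+]^3[PO4^3-]^2
Q = (2.747 × 10^-4)^3(2.254 × 10^-5)^2 = 1.05 × 10^-20
Q > Ksp, so Ba3(PO4)2 will precipitate.

Q = 1.05e-20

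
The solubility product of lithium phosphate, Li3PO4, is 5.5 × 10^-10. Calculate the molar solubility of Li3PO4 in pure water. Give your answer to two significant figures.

2.1 × 10^-3 M

Li3PO4(s) ⇌ 3 Li^+ + PO4^3-
Ksp = [Li^+]^3[PO4^3-]
If s mol/L of Li3PO4 dissolves, [Li^+] = 3s and [PO4^3-] = s.
Ksp = (3s)^3s = 27s^4
s^4 = 5.5 × 10^-10 / 27, so s = 2.1 × 10^-3 M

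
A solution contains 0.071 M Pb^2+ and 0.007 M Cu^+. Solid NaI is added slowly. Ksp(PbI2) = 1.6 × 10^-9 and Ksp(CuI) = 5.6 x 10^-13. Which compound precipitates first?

CuI

Each salt begins to precipitate when Q = Ksp, i.e. when [I^-] reaches its threshold.
For PbI2: 1.6 × 10^-9 = 0.071 × [I^-]^2  ⇒  [I^-] = 1.5 × 10^-4 M.
For CuI: 5.6 x 10^-13 = 0.007 × [I^-]  ⇒  [I^-] = 8.0 × 10^-11 M.
The salt with the lower threshold [I^-] precipitates first: CuI.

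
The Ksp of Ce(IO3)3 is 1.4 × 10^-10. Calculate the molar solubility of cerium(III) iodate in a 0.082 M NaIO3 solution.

s = 2.5e-7 M

Ce(IO3)3(s) ⇌ Ce^3+ + 3 IO3^-
Ksp = [Ce^3+][IO3^-]^3
Let s = moles of Ce(IO3)3 that dissolve per litre. [Ce^3+] = s, [IO3^-] = 0.082 + 3s ≈ 0.082 (common-ion effect: IO3^- is already 0.082 M).
Ksp ≈ s × (0.082)^3
s = 2.5 × 10^-7 M
Check: 3s = 7.6 × 10^-7 ≪ 0.082, so the approximation is valid.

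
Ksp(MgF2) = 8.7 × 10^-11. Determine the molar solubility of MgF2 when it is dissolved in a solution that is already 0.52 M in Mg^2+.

MgF2(s) <=> Mg^2+(aq) + 2 F^-(aq)
Ksp = [Mg^2+][F^-]^2
If s mol/L dissolves here, [Mg^2+] = 0.52 + s ≈ 0.52, [F^-] = 2s (common-ion effect: Mg^2+ is already 0.52 M).
Ksp ≈ 0.52 × (2s)^2
s = 6.5 × 10^-6 M
Check: s = 6.5 x 10^-6 ≪ 0.52, so the approximation is valid.

s = 6.5 x 10^-6 M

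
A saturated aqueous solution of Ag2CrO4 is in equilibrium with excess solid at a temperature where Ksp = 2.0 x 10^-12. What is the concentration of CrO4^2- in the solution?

[CrO4^2-] ≈ 7.9e-5 M

Ag2CrO4(s) ⇌ 2 Ag^+(aq) + CrO4^2-(aq)
Ksp = [Ag^+]^2[CrO4^2-]
For each mole of Ag2CrO4 that dissolves: [Ag^+] = 2s, [CrO4^2-] = s.
Substituting: Ksp = (2s)^2s = 4s^3
s^3 = 2.0 x 10^-12 / 4, so s = 7.94 x 10^-5 M
[CrO4^2-] = s = 7.9 x 10^-5 M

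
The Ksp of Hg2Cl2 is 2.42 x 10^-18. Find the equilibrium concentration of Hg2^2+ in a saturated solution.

Hg2Cl2(s) <=> Hg2^2+(aq) + 2 Cl^-(aq)
Ksp = [Hg2^2+][Cl^-]^2
If s mol/L of Hg2Cl2 dissolves, [Hg2^2+] = s and [Cl^-] = 2s.
Substituting: Ksp = s(2s)^2 = 4s^3
s = (2.42 x 10^-18 / 4)^(1/3) = 8.458 × 10^-7 M
[Hg2^2+] = s = 8.46 × 10^-7 M

[Hg2^2+] = 8.46 × 10^-7 M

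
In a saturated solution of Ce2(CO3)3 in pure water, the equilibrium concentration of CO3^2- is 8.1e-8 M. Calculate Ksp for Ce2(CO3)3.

Ce2(CO3)3(s) <=> 2 Ce^3+(aq) + 3 CO3^2-(aq)
Stoichiometry gives [Ce^3+] = (2/3)[CO3^2-] = 5.40 × 10^-8 M.
Ksp = [Ce^3+]^2[CO3^2-]^3
Ksp = (5.40 × 10^-8)^2 × (8.1 x 10^-8)^3 = 1.5 × 10^-36

1.5 x 10^-36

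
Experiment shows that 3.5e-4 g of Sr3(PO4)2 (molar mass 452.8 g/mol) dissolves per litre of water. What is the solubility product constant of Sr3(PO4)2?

Ksp ≈ 3.0 x 10^-29

Molar solubility s = (3.5 × 10^-4 g/L) / (452.8 g/mol) = 7.73 x 10^-7 M.
Sr3(PO4)2(s) ⇌ 3 Sr^2+(aq) + 2 PO4^3-(aq)
For each mole of Sr3(PO4)2 that dissolves: [Sr^2+] = 3s, [PO4^3-] = 2s.
Ksp = [Sr^2+]^3[PO4^3-]^2
Substituting: Ksp = (3s)^3(2s)^2 = 108s^5
With s = 7.73 x 10^-7: Ksp = 3.0 × 10^-29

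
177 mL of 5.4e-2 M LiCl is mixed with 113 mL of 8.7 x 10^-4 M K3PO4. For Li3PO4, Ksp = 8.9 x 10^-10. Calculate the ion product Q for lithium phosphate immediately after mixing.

Total volume = 177 + 113 = 290 mL.
[Li^+] = 5.4 × 10^-2 × (177/290) = 3.30 × 10^-2 M
[PO4^3-] = 8.7 × 10^-4 × (113/290) = 3.39 × 10^-4 M
Li3PO4(s) <=> 3 Li^+ + PO4^3-, so Q = [Li^+]^3[PO4^3-]
Q = (3.30 × 10^-2)^3(3.39 × 10^-4) = 1.2 x 10^-8
Q > Ksp, so Li3PO4 will precipitate.

1.2e-8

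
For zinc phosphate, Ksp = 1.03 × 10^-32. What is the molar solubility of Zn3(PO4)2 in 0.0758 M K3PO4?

Zn3(PO4)2(s) ⇌ 3 Zn^2+ + 2 PO4^3-
Ksp = [Zn^2+]^3[PO4^3-]^2
Let s = moles of Zn3(PO4)2 that dissolve per litre. [Zn^2+] = 3s, [PO4^3-] = 0.0758 + 2s ≈ 0.0758 (since PO4^3- from K3PO4 dominates).
Ksp ≈ (3s)^3 × (0.0758)^2
s = 4.05 × 10^-11 M
Check: 2s = 8.1 × 10^-11 ≪ 0.0758, so the approximation is valid.

s ≈ 4.05 x 10^-11 M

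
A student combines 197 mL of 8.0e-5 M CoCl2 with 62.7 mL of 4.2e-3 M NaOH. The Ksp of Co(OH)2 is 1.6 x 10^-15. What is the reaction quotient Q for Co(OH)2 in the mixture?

6.2 × 10^-11

Total volume = 197 + 62.7 = 259.7 mL.
[Co^2+] = 8.0 x 10^-5 × (197/259.7) = 6.07 × 10^-5 M
[OH^-] = 4.2 x 10^-3 × (62.7/259.7) = 1.01 x 10^-3 M
Co(OH)2(s) <=> Co^2+(aq) + 2 OH^-(aq), so Q = [Co^2+][OH^-]^2
Q = (6.07 × 10^-5)(1.01 × 10^-3)^2 = 6.2 x 10^-11
Q > Ksp, so Co(OH)2 will precipitate.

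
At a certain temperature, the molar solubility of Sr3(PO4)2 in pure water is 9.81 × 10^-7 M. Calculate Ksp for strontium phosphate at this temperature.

Sr3(PO4)2(s) <=> 3 Sr^2+(aq) + 2 PO4^3-(aq)
For each mole of Sr3(PO4)2 that dissolves: [Sr^2+] = 3s, [PO4^3-] = 2s.
Ksp = [Sr^2+]^3[PO4^3-]^2
Substituting: Ksp = (3s)^3(2s)^2 = 108s^5
With s = 9.81 × 10^-7: Ksp = 9.81 × 10^-29

9.81 × 10^-29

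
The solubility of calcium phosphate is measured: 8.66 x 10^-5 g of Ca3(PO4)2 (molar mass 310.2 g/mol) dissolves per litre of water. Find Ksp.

Molar solubility s = (8.66 × 10^-5 g/L) / (310.2 g/mol) = 2.792 × 10^-7 M.
Ca3(PO4)2(s) ⇌ 3 Ca^2+(aq) + 2 PO4^3-(aq)
For each mole of Ca3(PO4)2 that dissolves: [Ca^2+] = 3s, [PO4^3-] = 2s.
Ksp = [Ca^2+]^3[PO4^3-]^2
So Ksp = (3s)^3 × (2s)^2 = 108s^5
Ksp = 108 × (2.792 × 10^-7)^5 = 1.83 × 10^-31

Ksp ≈ 1.83e-31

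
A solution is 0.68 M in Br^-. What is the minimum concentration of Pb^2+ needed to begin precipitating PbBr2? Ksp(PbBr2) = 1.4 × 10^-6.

3.0 × 10^-6 M

PbBr2(s) ⇌ Pb^2+(aq) + 2 Br^-(aq)
Ksp = [Pb^2+][Br^-]^2
Precipitation begins when Q = Ksp. With [Br^-] = 0.68 M:
1.4 × 10^-6 = (0.68)^2 × [Pb^2+]
[Pb^2+] = (1.4 × 10^-6 / 4.62 × 10^-1) = 3.0 × 10^-6 M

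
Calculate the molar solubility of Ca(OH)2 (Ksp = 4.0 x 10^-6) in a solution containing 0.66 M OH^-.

s = 9.2 x 10^-6 M

Ca(OH)2(s) ⇌ Ca^2+(aq) + 2 OH^-(aq)
Ksp = [Ca^2+][OH^-]^2
Let s be the molar solubility in this solution. [Ca^2+] = s, [OH^-] = 0.66 + 2s ≈ 0.66 (Ksp is small, so little additional dissolves).
Ksp ≈ s × (0.66)^2
s = 9.2 x 10^-6 M
Check: 2s = 1.8 × 10^-5 ≪ 0.66, so the approximation is valid.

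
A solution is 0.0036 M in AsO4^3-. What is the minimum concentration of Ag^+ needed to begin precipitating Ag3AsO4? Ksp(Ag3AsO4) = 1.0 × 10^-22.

3.0 × 10^-7 M

Ag3AsO4(s) ⇌ 3 Ag^+ + AsO4^3-
Ksp = [Ag^+]^3[AsO4^3-]
Precipitation begins when Q = Ksp. With [AsO4^3-] = 0.0036 M:
1.0 × 10^-22 = (0.0036) × [Ag^+]^3
[Ag^+] = (1.0 × 10^-22 / 3.6 × 10^-3)^(1/3) = 3.0 x 10^-7 M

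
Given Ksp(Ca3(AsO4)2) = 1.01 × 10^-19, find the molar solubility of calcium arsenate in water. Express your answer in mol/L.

s = 6.23e-5 M

Ca3(AsO4)2(s) ⇌ 3 Ca^2+ + 2 AsO4^3-
Ksp = [Ca^2+]^3[AsO4^3-]^2
If s mol/L of Ca3(AsO4)2 dissolves, [Ca^2+] = 3s and [AsO4^3-] = 2s.
Substituting: Ksp = (3s)^3(2s)^2 = 108s^5
Solving, s = (1.01 × 10^-19/108)^(1/5) = 6.23 × 10^-5 M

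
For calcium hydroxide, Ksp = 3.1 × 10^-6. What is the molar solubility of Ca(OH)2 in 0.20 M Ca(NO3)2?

s = 2.0 × 10^-3 M

Ca(OH)2(s) ⇌ Ca^2+ + 2 OH^-
Ksp = [Ca^2+][OH^-]^2
If s mol/L dissolves here, [Ca^2+] = 0.20 + s ≈ 0.20, [OH^-] = 2s (Ksp is small, so little additional dissolves).
Ksp ≈ 0.20 × (2s)^2
s = 2.0 × 10^-3 M
Check: s = 2.0 × 10^-3 ≪ 0.20, so the approximation is valid.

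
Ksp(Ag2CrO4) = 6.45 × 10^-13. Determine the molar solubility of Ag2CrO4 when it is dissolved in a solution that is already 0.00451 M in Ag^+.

3.17 x 10^-8 M

Ag2CrO4(s) <=> 2 Ag^+ + CrO4^2-
Ksp = [Ag^+]^2[CrO4^2-]
Let s be the molar solubility in this solution. [Ag^+] = 0.00451 + 2s ≈ 0.00451, [CrO4^2-] = s (since the Ag^+ already present dominates).
Ksp ≈ (0.00451)^2 × s
s = 3.17 x 10^-8 M
Check: 2s = 6.3 × 10^-8 ≪ 0.00451, so the approximation is valid.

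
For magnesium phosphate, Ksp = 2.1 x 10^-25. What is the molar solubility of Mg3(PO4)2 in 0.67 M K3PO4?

Mg3(PO4)2(s) ⇌ 3 Mg^2+(aq) + 2 PO4^3-(aq)
Ksp = [Mg^2+]^3[PO4^3-]^2
If s mol/L dissolves here, [Mg^2+] = 3s, [PO4^3-] = 0.67 + 2s ≈ 0.67 (common-ion effect: PO4^3- is already 0.67 M).
Ksp ≈ (3s)^3 × (0.67)^2
s = 2.6 × 10^-9 M
Check: 2s = 5.2 x 10^-9 ≪ 0.67, so the approximation is valid.

s ≈ 2.6 × 10^-9 M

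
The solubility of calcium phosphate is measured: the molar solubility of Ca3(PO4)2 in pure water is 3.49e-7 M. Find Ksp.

Ca3(PO4)2(s) <=> 3 Ca^2+(aq) + 2 PO4^3-(aq)
If s mol/L of Ca3(PO4)2 dissolves, [Ca^2+] = 3s and [PO4^3-] = 2s.
Ksp = [Ca^2+]^3[PO4^3-]^2
So Ksp = (3s)^3 × (2s)^2 = 108s^5
With s = 3.49 × 10^-7: Ksp = 5.59 x 10^-31

Ksp ≈ 5.59e-31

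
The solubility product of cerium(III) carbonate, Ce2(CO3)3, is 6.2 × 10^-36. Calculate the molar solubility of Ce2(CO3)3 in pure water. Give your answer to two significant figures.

Ce2(CO3)3(s) <=> 2 Ce^3+(aq) + 3 CO3^2-(aq)
Ksp = [Ce^3+]^2[CO3^2-]^3
With molar solubility s: [Ce^3+] = 2s, [CO3^2-] = 3s.
Substituting: Ksp = (2s)^2(3s)^3 = 108s^5
s = (6.2 × 10^-36 / 108)^(1/5) = 3.6 × 10^-8 M

s = 3.6 × 10^-8 M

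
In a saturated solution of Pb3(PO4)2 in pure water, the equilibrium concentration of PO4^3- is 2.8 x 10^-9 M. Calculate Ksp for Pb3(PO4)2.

Ksp ≈ 5.8e-43

Pb3(PO4)2(s) ⇌ 3 Pb^2+ + 2 PO4^3-
Stoichiometry gives [Pb^2+] = (3/2)[PO4^3-] = 4.20 x 10^-9 M.
Ksp = [Pb^2+]^3[PO4^3-]^2
Ksp = (4.20 × 10^-9)^3 × (2.8 × 10^-9)^2 = 5.8 × 10^-43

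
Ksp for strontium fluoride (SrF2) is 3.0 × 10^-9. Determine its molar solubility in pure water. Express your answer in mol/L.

s ≈ 9.1 × 10^-4 M

SrF2(s) ⇌ Sr^2+ + 2 F^-
Ksp = [Sr^2+][F^-]^2
Let s = molar solubility. Then [Sr^2+] = s and [F^-] = 2s.
Substituting: Ksp = s(2s)^2 = 4s^3
s = (3.0 × 10^-9 / 4)^(1/3) = 9.1 × 10^-4 M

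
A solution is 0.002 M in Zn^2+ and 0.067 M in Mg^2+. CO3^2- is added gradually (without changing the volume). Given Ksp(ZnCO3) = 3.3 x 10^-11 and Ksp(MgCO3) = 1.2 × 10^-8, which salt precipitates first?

Each salt begins to precipitate when Q = Ksp, i.e. when [CO3^2-] reaches its threshold.
For ZnCO3: 3.3 x 10^-11 = 0.002 × [CO3^2-]  ⇒  [CO3^2-] = 1.7 × 10^-8 M.
For MgCO3: 1.2 × 10^-8 = 0.067 × [CO3^2-]  ⇒  [CO3^2-] = 1.8 × 10^-7 M.
The salt with the lower threshold [CO3^2-] precipitates first: ZnCO3.

ZnCO3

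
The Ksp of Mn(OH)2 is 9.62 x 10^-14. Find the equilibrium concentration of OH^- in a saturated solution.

[OH^-] = 5.77e-5 M

Mn(OH)2(s) ⇌ Mn^2+(aq) + 2 OH^-(aq)
Ksp = [Mn^2+][OH^-]^2
With molar solubility s: [Mn^2+] = s, [OH^-] = 2s.
So Ksp = s × (2s)^2 = 4s^3
s^3 = 9.62 x 10^-14 / 4, so s = 2.887 x 10^-5 M
[OH^-] = 2s = 5.77 × 10^-5 M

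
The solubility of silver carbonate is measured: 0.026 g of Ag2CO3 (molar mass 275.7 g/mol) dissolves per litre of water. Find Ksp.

Ksp ≈ 3.4 x 10^-12

Molar solubility s = (2.6 × 10^-2 g/L) / (275.7 g/mol) = 9.43 × 10^-5 M.
Ag2CO3(s) <=> 2 Ag^+ + CO3^2-
Let s = molar solubility. Then [Ag^+] = 2s and [CO3^2-] = s.
Ksp = [Ag^+]^2[CO3^2-]
Substituting: Ksp = (2s)^2s = 4s^3
With s = 9.43 × 10^-5: Ksp = 3.4 × 10^-12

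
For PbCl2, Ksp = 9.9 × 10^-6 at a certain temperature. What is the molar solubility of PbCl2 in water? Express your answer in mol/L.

s ≈ 1.4 × 10^-2 M

PbCl2(s) ⇌ Pb^2+(aq) + 2 Cl^-(aq)
Ksp = [Pb^2+][Cl^-]^2
Let s = molar solubility. Then [Pb^2+] = s and [Cl^-] = 2s.
Ksp = s(2s)^2 = 4s^3
s^3 = 9.9 × 10^-6 / 4, so s = 1.4 × 10^-2 M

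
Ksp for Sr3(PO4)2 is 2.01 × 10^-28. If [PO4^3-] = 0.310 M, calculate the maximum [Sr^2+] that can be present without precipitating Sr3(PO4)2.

[Sr^2+] = 1.28e-9 M

Sr3(PO4)2(s) <=> 3 Sr^2+ + 2 PO4^3-
Ksp = [Sr^2+]^3[PO4^3-]^2
Precipitation begins when Q = Ksp. With [PO4^3-] = 0.310 M:
2.01 × 10^-28 = (0.310)^2 × [Sr^2+]^3
[Sr^2+] = (2.01 × 10^-28 / 9.610 × 10^-2)^(1/3) = 1.28 × 10^-9 M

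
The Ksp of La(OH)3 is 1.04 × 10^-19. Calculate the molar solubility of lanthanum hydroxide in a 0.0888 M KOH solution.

La(OH)3(s) ⇌ La^3+ + 3 OH^-
Ksp = [La^3+][OH^-]^3
If s mol/L dissolves here, [La^3+] = s, [OH^-] = 0.0888 + 3s ≈ 0.0888 (since OH^- from KOH dominates).
Ksp ≈ s × (0.0888)^3
s = 1.49 x 10^-16 M
Check: 3s = 4.5 × 10^-16 ≪ 0.0888, so the approximation is valid.

s ≈ 1.49 x 10^-16 M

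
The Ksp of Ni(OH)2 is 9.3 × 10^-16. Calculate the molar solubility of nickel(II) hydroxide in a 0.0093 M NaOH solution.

Ni(OH)2(s) <=> Ni^2+ + 2 OH^-
Ksp = [Ni^2+][OH^-]^2
Let s = moles of Ni(OH)2 that dissolve per litre. [Ni^2+] = s, [OH^-] = 0.0093 + 2s ≈ 0.0093 (common-ion effect: OH^- is already 0.0093 M).
Ksp ≈ s × (0.0093)^2
s = 1.1 × 10^-11 M
Check: 2s = 2.2 × 10^-11 ≪ 0.0093, so the approximation is valid.

s = 1.1e-11 M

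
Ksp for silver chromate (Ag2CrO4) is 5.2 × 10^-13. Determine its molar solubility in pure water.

s ≈ 5.1 x 10^-5 M

Ag2CrO4(s) ⇌ 2 Ag^+(aq) + CrO4^2-(aq)
Ksp = [Ag^+]^2[CrO4^2-]
With molar solubility s: [Ag^+] = 2s, [CrO4^2-] = s.
Ksp = (2s)^2s = 4s^3
s = (5.2 × 10^-13 / 4)^(1/3) = 5.1 × 10^-5 M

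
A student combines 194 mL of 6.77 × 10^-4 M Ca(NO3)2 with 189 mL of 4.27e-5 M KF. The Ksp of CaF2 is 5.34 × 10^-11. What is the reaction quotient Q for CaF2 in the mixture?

Q ≈ 1.52 × 10^-13

Total volume = 194 + 189 = 383 mL.
[Ca^2+] = 6.77 × 10^-4 × (194/383) = 3.429 × 10^-4 M
[F^-] = 4.27 × 10^-5 × (189/383) = 2.107 × 10^-5 M
CaF2(s) ⇌ Ca^2+ + 2 F^-, so Q = [Ca^2+][F^-]^2
Q = (3.429 × 10^-4)(2.107 × 10^-5)^2 = 1.52 × 10^-13
Q < Ksp, so no precipitate of CaF2 forms.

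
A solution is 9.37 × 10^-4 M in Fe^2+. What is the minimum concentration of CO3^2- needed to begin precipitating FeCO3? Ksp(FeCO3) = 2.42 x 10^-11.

FeCO3(s) ⇌ Fe^2+(aq) + CO3^2-(aq)
Ksp = [Fe^2+][CO3^2-]
Precipitation begins when Q = Ksp. With [Fe^2+] = 9.37 × 10^-4 M:
2.42 x 10^-11 = (9.37 × 10^-4) × [CO3^2-]
[CO3^2-] = (2.42 x 10^-11 / 9.37 × 10^-4) = 2.58 × 10^-8 M

2.58e-8 M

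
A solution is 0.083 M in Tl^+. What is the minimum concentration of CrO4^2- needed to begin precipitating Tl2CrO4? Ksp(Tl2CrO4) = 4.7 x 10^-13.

Tl2CrO4(s) ⇌ 2 Tl^+ + CrO4^2-
Ksp = [Tl^+]^2[CrO4^2-]
Precipitation begins when Q = Ksp. With [Tl^+] = 0.083 M:
4.7 x 10^-13 = (0.083)^2 × [CrO4^2-]
[CrO4^2-] = (4.7 x 10^-13 / 6.89 x 10^-3) = 6.8 x 10^-11 M

[CrO4^2-] ≈ 6.8 × 10^-11 M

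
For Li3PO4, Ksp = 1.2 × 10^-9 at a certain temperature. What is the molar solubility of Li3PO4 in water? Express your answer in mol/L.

Li3PO4(s) ⇌ 3 Li^+ + PO4^3-
Ksp = [Li^+]^3[PO4^3-]
Let s = molar solubility. Then [Li^+] = 3s and [PO4^3-] = s.
Ksp = (3s)^3s = 27s^4
Solving, s = (1.2 × 10^-9/27)^(1/4) = 2.6 × 10^-3 M

s ≈ 2.6 × 10^-3 M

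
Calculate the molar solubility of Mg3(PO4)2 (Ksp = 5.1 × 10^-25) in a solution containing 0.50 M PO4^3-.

4.2 × 10^-9 M

Mg3(PO4)2(s) <=> 3 Mg^2+(aq) + 2 PO4^3-(aq)
Ksp = [Mg^2+]^3[PO4^3-]^2
If s mol/L dissolves here, [Mg^2+] = 3s, [PO4^3-] = 0.50 + 2s ≈ 0.50 (since the PO4^3- already present dominates).
Ksp ≈ (3s)^3 × (0.50)^2
s = 4.2 × 10^-9 M
Check: 2s = 8.5 × 10^-9 ≪ 0.50, so the approximation is valid.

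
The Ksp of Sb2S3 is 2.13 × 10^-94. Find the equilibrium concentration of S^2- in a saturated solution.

[S^2-] ≈ 2.17 × 10^-19 M

Sb2S3(s) ⇌ 2 Sb^3+(aq) + 3 S^2-(aq)
Ksp = [Sb^3+]^2[S^2-]^3
Let s = molar solubility. Then [Sb^3+] = 2s and [S^2-] = 3s.
Substituting: Ksp = (2s)^2(3s)^3 = 108s^5
s^5 = 2.13 × 10^-94 / 108, so s = 7.228 × 10^-20 M
[S^2-] = 3s = 2.17 x 10^-19 M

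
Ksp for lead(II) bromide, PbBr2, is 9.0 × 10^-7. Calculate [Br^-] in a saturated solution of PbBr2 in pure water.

PbBr2(s) ⇌ Pb^2+ + 2 Br^-
Ksp = [Pb^2+][Br^-]^2
If s mol/L of PbBr2 dissolves, [Pb^2+] = s and [Br^-] = 2s.
So Ksp = s × (2s)^2 = 4s^3
Solving, s = (9.0 × 10^-7/4)^(1/3) = 6.08 × 10^-3 M
[Br^-] = 2s = 1.2 x 10^-2 M

0.012 M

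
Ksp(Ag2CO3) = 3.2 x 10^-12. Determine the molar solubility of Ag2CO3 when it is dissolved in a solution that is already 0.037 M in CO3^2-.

s = 4.6 × 10^-6 M

Ag2CO3(s) ⇌ 2 Ag^+ + CO3^2-
Ksp = [Ag^+]^2[CO3^2-]
Let s = moles of Ag2CO3 that dissolve per litre. [Ag^+] = 2s, [CO3^2-] = 0.037 + s ≈ 0.037 (Ksp is small, so little additional dissolves).
Ksp ≈ (2s)^2 × 0.037
s = 4.6 x 10^-6 M
Check: s = 4.6 x 10^-6 ≪ 0.037, so the approximation is valid.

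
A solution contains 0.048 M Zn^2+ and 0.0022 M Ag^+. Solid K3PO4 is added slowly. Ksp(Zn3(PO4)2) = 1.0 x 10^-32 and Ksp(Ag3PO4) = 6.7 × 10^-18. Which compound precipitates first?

Each salt begins to precipitate when Q = Ksp, i.e. when [PO4^3-] reaches its threshold.
For Zn3(PO4)2: 1.0 x 10^-32 = (0.048)^3 × [PO4^3-]^2  ⇒  [PO4^3-] = 9.5 × 10^-15 M.
For Ag3PO4: 6.7 × 10^-18 = (0.0022)^3 × [PO4^3-]  ⇒  [PO4^3-] = 6.3 × 10^-10 M.
The salt with the lower threshold [PO4^3-] precipitates first: Zn3(PO4)2.

Zn3(PO4)2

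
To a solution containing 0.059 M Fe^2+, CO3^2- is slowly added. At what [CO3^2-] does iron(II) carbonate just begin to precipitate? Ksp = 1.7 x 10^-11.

2.9e-10 M

FeCO3(s) ⇌ Fe^2+(aq) + CO3^2-(aq)
Ksp = [Fe^2+][CO3^2-]
Precipitation begins when Q = Ksp. With [Fe^2+] = 0.059 M:
1.7 x 10^-11 = (0.059) × [CO3^2-]
[CO3^2-] = (1.7 x 10^-11 / 5.9 × 10^-2) = 2.9 x 10^-10 M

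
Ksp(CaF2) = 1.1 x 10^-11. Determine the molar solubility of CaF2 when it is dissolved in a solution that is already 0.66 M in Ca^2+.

CaF2(s) ⇌ Ca^2+ + 2 F^-
Ksp = [Ca^2+][F^-]^2
If s mol/L dissolves here, [Ca^2+] = 0.66 + s ≈ 0.66, [F^-] = 2s (since the Ca^2+ already present dominates).
Ksp ≈ 0.66 × (2s)^2
s = 2.0 × 10^-6 M
Check: s = 2.0 x 10^-6 ≪ 0.66, so the approximation is valid.

2.0 x 10^-6 M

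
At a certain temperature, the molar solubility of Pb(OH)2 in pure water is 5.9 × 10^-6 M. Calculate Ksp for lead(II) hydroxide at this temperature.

Ksp ≈ 8.2 × 10^-16

Pb(OH)2(s) ⇌ Pb^2+(aq) + 2 OH^-(aq)
Let s = molar solubility. Then [Pb^2+] = s and [OH^-] = 2s.
Ksp = [Pb^2+][OH^-]^2
Ksp = s(2s)^2 = 4s^3
Ksp = 4 × (5.9 × 10^-6)^3 = 8.2 × 10^-16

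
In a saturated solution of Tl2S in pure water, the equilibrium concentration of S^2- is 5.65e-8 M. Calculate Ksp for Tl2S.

7.21 × 10^-22

Tl2S(s) <=> 2 Tl^+(aq) + S^2-(aq)
Stoichiometry gives [Tl^+] = (2/1)[S^2-] = 1.130 x 10^-7 M.
Ksp = [Tl^+]^2[S^2-]
Ksp = (1.130 x 10^-7)^2 × 5.65 × 10^-8 = 7.21 × 10^-22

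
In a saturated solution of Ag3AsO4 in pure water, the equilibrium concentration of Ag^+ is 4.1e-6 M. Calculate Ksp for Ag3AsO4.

9.4 x 10^-23

Ag3AsO4(s) <=> 3 Ag^+(aq) + AsO4^3-(aq)
Stoichiometry gives [AsO4^3-] = (1/3)[Ag^+] = 1.37 × 10^-6 M.
Ksp = [Ag^+]^3[AsO4^3-]
Ksp = (4.1 × 10^-6)^3 × 1.37 x 10^-6 = 9.4 x 10^-23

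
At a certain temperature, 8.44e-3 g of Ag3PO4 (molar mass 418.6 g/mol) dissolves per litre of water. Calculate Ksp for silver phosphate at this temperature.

Ksp ≈ 4.46 × 10^-18

Molar solubility s = (8.44 x 10^-3 g/L) / (418.6 g/mol) = 2.016 × 10^-5 M.
Ag3PO4(s) <=> 3 Ag^+(aq) + PO4^3-(aq)
Let s = molar solubility. Then [Ag^+] = 3s and [PO4^3-] = s.
Ksp = [Ag^+]^3[PO4^3-]
Substituting: Ksp = (3s)^3s = 27s^4
Ksp = 27 × (2.016 × 10^-5)^4 = 4.46 x 10^-18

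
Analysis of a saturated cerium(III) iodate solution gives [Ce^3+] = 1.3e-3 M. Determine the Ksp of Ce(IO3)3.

Ce(IO3)3(s) ⇌ Ce^3+ + 3 IO3^-
Stoichiometry gives [IO3^-] = (3/1)[Ce^3+] = 3.90 x 10^-3 M.
Ksp = [Ce^3+][IO3^-]^3
Ksp = 1.3 × 10^-3 × (3.90 × 10^-3)^3 = 7.7 x 10^-11

Ksp = 7.7 × 10^-11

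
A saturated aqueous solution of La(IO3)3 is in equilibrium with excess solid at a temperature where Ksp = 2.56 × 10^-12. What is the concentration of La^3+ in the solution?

La(IO3)3(s) <=> La^3+(aq) + 3 IO3^-(aq)
Ksp = [La^3+][IO3^-]^3
Let s = molar solubility. Then [La^3+] = s and [IO3^-] = 3s.
Ksp = s(3s)^3 = 27s^4
Solving, s = (2.56 × 10^-12/27)^(1/4) = 5.549 × 10^-4 M
[La^3+] = s = 5.55 × 10^-4 M

[La^3+] ≈ 5.55 × 10^-4 M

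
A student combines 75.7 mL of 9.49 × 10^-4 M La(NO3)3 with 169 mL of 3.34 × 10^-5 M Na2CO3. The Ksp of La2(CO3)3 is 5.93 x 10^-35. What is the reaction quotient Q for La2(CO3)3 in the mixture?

Q ≈ 1.06 × 10^-21

Total volume = 75.7 + 169 = 244.7 mL.
[La^3+] = 9.49 x 10^-4 × (75.7/244.7) = 2.936 × 10^-4 M
[CO3^2-] = 3.34 × 10^-5 × (169/244.7) = 2.307 × 10^-5 M
La2(CO3)3(s) ⇌ 2 La^3+(aq) + 3 CO3^2-(aq), so Q = [La^3+]^2[CO3^2-]^3
Q = (2.936 x 10^-4)^2(2.307 x 10^-5)^3 = 1.06 × 10^-21
Q > Ksp, so La2(CO3)3 will precipitate.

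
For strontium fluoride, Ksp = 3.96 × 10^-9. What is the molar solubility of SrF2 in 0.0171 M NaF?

SrF2(s) ⇌ Sr^2+ + 2 F^-
Ksp = [Sr^2+][F^-]^2
Let s be the molar solubility in this solution. [Sr^2+] = s, [F^-] = 0.0171 + 2s ≈ 0.0171 (common-ion effect: F^- is already 0.0171 M).
Ksp ≈ s × (0.0171)^2
s = 1.35 x 10^-5 M
Check: 2s = 2.7 × 10^-5 ≪ 0.0171, so the approximation is valid.

s = 1.35e-5 M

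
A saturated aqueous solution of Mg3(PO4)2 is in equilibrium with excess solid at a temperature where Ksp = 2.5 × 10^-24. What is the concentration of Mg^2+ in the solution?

Mg3(PO4)2(s) ⇌ 3 Mg^2+(aq) + 2 PO4^3-(aq)
Ksp = [Mg^2+]^3[PO4^3-]^2
Let s = molar solubility. Then [Mg^2+] = 3s and [PO4^3-] = 2s.
Substituting: Ksp = (3s)^3(2s)^2 = 108s^5
Solving, s = (2.5 × 10^-24/108)^(1/5) = 7.46 x 10^-6 M
[Mg^2+] = 3s = 2.2 x 10^-5 M

2.2 × 10^-5 M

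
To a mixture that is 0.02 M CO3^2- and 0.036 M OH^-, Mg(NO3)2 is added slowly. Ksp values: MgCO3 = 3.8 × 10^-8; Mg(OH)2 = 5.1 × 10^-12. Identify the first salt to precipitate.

Mg(OH)2

Precipitation of each salt starts when its ion product equals its Ksp.
For MgCO3: 3.8 × 10^-8 = 0.02 × [Mg^2+]  ⇒  [Mg^2+] = 1.9 x 10^-6 M.
For Mg(OH)2: 5.1 × 10^-12 = (0.036)^2 × [Mg^2+]  ⇒  [Mg^2+] = 3.9 × 10^-9 M.
The salt with the lower threshold [Mg^2+] precipitates first: Mg(OH)2.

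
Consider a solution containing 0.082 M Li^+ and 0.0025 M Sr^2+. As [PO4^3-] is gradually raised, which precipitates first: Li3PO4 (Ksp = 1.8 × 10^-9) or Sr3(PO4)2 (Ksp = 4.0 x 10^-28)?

Sr3(PO4)2

Each salt begins to precipitate when Q = Ksp, i.e. when [PO4^3-] reaches its threshold.
For Li3PO4: 1.8 × 10^-9 = (0.082)^3 × [PO4^3-]  ⇒  [PO4^3-] = 3.3 x 10^-6 M.
For Sr3(PO4)2: 4.0 x 10^-28 = (0.0025)^3 × [PO4^3-]^2  ⇒  [PO4^3-] = 1.6 x 10^-10 M.
The salt with the lower threshold [PO4^3-] precipitates first: Sr3(PO4)2.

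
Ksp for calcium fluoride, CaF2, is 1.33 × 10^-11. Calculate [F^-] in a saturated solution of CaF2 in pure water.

[F^-] = 2.99e-4 M

CaF2(s) ⇌ Ca^2+(aq) + 2 F^-(aq)
Ksp = [Ca^2+][F^-]^2
With molar solubility s: [Ca^2+] = s, [F^-] = 2s.
Substituting: Ksp = s(2s)^2 = 4s^3
s = (1.33 × 10^-11 / 4)^(1/3) = 1.493 × 10^-4 M
[F^-] = 2s = 2.99 x 10^-4 M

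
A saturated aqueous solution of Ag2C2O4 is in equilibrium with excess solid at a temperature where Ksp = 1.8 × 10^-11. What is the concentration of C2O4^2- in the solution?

[C2O4^2-] ≈ 1.7 × 10^-4 M

Ag2C2O4(s) ⇌ 2 Ag^+(aq) + C2O4^2-(aq)
Ksp = [Ag^+]^2[C2O4^2-]
With molar solubility s: [Ag^+] = 2s, [C2O4^2-] = s.
Substituting: Ksp = (2s)^2s = 4s^3
s^3 = 1.8 × 10^-11 / 4, so s = 1.65 x 10^-4 M
[C2O4^2-] = s = 1.7 x 10^-4 M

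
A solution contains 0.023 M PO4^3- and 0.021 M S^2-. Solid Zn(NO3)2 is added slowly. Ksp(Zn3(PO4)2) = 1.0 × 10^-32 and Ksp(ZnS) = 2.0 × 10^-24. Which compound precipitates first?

Each salt begins to precipitate when Q = Ksp, i.e. when [Zn^2+] reaches its threshold.
For Zn3(PO4)2: 1.0 × 10^-32 = (0.023)^2 × [Zn^2+]^3  ⇒  [Zn^2+] = 2.7 × 10^-10 M.
For ZnS: 2.0 × 10^-24 = 0.021 × [Zn^2+]  ⇒  [Zn^2+] = 9.5 × 10^-23 M.
The salt with the lower threshold [Zn^2+] precipitates first: ZnS.

ZnS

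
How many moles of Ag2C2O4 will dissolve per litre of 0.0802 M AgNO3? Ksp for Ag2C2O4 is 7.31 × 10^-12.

1.14 x 10^-9 M

Ag2C2O4(s) <=> 2 Ag^+ + C2O4^2-
Ksp = [Ag^+]^2[C2O4^2-]
Let s be the molar solubility in this solution. [Ag^+] = 0.0802 + 2s ≈ 0.0802, [C2O4^2-] = s (since Ag^+ from AgNO3 dominates).
Ksp ≈ (0.0802)^2 × s
s = 1.14 x 10^-9 M
Check: 2s = 2.3 x 10^-9 ≪ 0.0802, so the approximation is valid.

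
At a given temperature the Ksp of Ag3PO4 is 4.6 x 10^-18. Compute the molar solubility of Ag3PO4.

Ag3PO4(s) <=> 3 Ag^+(aq) + PO4^3-(aq)
Ksp = [Ag^+]^3[PO4^3-]
If s mol/L of Ag3PO4 dissolves, [Ag^+] = 3s and [PO4^3-] = s.
So Ksp = (3s)^3 × s = 27s^4
Solving, s = (4.6 x 10^-18/27)^(1/4) = 2.0 × 10^-5 M

s = 2.0e-5 M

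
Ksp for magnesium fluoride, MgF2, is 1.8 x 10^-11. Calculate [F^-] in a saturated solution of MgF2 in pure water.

MgF2(s) ⇌ Mg^2+ + 2 F^-
Ksp = [Mg^2+][F^-]^2
For each mole of MgF2 that dissolves: [Mg^2+] = s, [F^-] = 2s.
Substituting: Ksp = s(2s)^2 = 4s^3
Solving, s = (1.8 x 10^-11/4)^(1/3) = 1.65 × 10^-4 M
[F^-] = 2s = 3.3 × 10^-4 M

[F^-] ≈ 3.3 x 10^-4 M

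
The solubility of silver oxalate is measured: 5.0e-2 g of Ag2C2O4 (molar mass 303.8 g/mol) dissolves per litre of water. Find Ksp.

1.8e-11

Molar solubility s = (5.0 × 10^-2 g/L) / (303.8 g/mol) = 1.65 × 10^-4 M.
Ag2C2O4(s) <=> 2 Ag^+ + C2O4^2-
For each mole of Ag2C2O4 that dissolves: [Ag^+] = 2s, [C2O4^2-] = s.
Ksp = [Ag^+]^2[C2O4^2-]
So Ksp = (2s)^2 × s = 4s^3
Ksp = 4 × (1.65 × 10^-4)^3 = 1.8 × 10^-11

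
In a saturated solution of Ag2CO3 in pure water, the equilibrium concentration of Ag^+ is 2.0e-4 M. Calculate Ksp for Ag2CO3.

Ag2CO3(s) ⇌ 2 Ag^+ + CO3^2-
Stoichiometry gives [CO3^2-] = (1/2)[Ag^+] = 1.00 × 10^-4 M.
Ksp = [Ag^+]^2[CO3^2-]
Ksp = (2.0 × 10^-4)^2 × 1.00 × 10^-4 = 4.0 x 10^-12

Ksp ≈ 4.0e-12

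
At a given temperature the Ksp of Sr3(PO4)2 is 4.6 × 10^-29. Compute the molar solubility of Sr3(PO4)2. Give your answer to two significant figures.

Sr3(PO4)2(s) ⇌ 3 Sr^2+(aq) + 2 PO4^3-(aq)
Ksp = [Sr^2+]^3[PO4^3-]^2
Let s = molar solubility. Then [Sr^2+] = 3s and [PO4^3-] = 2s.
Ksp = (3s)^3(2s)^2 = 108s^5
s = (4.6 × 10^-29 / 108)^(1/5) = 8.4 × 10^-7 M

s = 8.4 × 10^-7 M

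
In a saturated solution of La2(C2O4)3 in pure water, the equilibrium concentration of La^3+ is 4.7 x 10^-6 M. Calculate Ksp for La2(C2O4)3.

Ksp ≈ 7.7 × 10^-27

La2(C2O4)3(s) ⇌ 2 La^3+ + 3 C2O4^2-
Stoichiometry gives [C2O4^2-] = (3/2)[La^3+] = 7.05 × 10^-6 M.
Ksp = [La^3+]^2[C2O4^2-]^3
Ksp = (4.7 × 10^-6)^2 × (7.05 × 10^-6)^3 = 7.7 × 10^-27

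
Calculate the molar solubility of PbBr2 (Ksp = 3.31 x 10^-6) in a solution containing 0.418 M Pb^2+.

PbBr2(s) ⇌ Pb^2+(aq) + 2 Br^-(aq)
Ksp = [Pb^2+][Br^-]^2
Let s = moles of PbBr2 that dissolve per litre. [Pb^2+] = 0.418 + s ≈ 0.418, [Br^-] = 2s (since the Pb^2+ already present dominates).
Ksp ≈ 0.418 × (2s)^2
s = 1.41 x 10^-3 M
Check: s = 1.4 × 10^-3 ≪ 0.418, so the approximation is valid.

1.41e-3 M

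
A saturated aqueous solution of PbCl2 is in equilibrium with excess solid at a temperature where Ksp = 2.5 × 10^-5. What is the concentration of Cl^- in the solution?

PbCl2(s) ⇌ Pb^2+(aq) + 2 Cl^-(aq)
Ksp = [Pb^2+][Cl^-]^2
If s mol/L of PbCl2 dissolves, [Pb^2+] = s and [Cl^-] = 2s.
Ksp = s(2s)^2 = 4s^3
s^3 = 2.5 × 10^-5 / 4, so s = 1.84 x 10^-2 M
[Cl^-] = 2s = 3.7 × 10^-2 M

3.7e-2 M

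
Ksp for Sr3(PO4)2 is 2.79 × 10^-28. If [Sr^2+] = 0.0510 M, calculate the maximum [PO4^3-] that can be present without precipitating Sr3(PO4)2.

[PO4^3-] ≈ 1.45 × 10^-12 M

Sr3(PO4)2(s) ⇌ 3 Sr^2+ + 2 PO4^3-
Ksp = [Sr^2+]^3[PO4^3-]^2
Precipitation begins when Q = Ksp. With [Sr^2+] = 0.0510 M:
2.79 × 10^-28 = (0.0510)^3 × [PO4^3-]^2
[PO4^3-] = (2.79 × 10^-28 / 1.327 x 10^-4)^(1/2) = 1.45 × 10^-12 M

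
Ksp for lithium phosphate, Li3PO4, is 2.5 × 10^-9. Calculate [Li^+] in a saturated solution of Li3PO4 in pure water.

[Li^+] ≈ 9.3e-3 M

Li3PO4(s) ⇌ 3 Li^+(aq) + PO4^3-(aq)
Ksp = [Li^+]^3[PO4^3-]
Let s = molar solubility. Then [Li^+] = 3s and [PO4^3-] = s.
So Ksp = (3s)^3 × s = 27s^4
s^4 = 2.5 × 10^-9 / 27, so s = 3.10 × 10^-3 M
[Li^+] = 3s = 9.3 x 10^-3 M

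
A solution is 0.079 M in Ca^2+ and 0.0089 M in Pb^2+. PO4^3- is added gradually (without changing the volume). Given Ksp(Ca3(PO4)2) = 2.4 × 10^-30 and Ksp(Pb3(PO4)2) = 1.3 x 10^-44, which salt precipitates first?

Pb3(PO4)2

Precipitation of each salt starts when its ion product equals its Ksp.
For Ca3(PO4)2: 2.4 × 10^-30 = (0.079)^3 × [PO4^3-]^2  ⇒  [PO4^3-] = 7.0 x 10^-14 M.
For Pb3(PO4)2: 1.3 x 10^-44 = (0.0089)^3 × [PO4^3-]^2  ⇒  [PO4^3-] = 1.4 × 10^-19 M.
The salt with the lower threshold [PO4^3-] precipitates first: Pb3(PO4)2.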